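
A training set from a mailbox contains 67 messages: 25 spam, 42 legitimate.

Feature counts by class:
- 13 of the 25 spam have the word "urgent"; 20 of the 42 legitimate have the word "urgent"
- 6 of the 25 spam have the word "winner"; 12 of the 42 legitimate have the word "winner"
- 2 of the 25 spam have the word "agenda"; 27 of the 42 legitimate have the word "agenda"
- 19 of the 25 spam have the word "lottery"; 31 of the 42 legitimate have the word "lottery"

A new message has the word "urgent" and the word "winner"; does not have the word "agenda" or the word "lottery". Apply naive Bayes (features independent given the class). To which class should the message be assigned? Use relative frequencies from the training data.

spam

spam: (25/67) × (13/25) × (6/25) × (23/25) × (6/25) ≈ 0.010282
legitimate: (42/67) × (20/42) × (12/42) × (15/42) × (11/42) ≈ 0.0079776
Highest score → spam.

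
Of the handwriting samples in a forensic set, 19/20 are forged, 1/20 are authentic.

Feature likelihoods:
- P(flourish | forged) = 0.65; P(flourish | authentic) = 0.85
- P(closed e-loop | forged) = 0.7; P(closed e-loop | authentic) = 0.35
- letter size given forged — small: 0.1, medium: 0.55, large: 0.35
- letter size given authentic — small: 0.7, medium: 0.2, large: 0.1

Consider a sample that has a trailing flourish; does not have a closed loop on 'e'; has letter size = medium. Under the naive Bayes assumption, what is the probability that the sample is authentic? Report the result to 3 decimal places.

0.051

forged: 0.95 × 0.65 × (1−0.7) × 0.55 = 0.1018875
authentic: 0.05 × 0.85 × (1−0.35) × 0.2 = 0.005525
P(authentic | x) = 0.005525 / 0.1074125 ≈ 0.051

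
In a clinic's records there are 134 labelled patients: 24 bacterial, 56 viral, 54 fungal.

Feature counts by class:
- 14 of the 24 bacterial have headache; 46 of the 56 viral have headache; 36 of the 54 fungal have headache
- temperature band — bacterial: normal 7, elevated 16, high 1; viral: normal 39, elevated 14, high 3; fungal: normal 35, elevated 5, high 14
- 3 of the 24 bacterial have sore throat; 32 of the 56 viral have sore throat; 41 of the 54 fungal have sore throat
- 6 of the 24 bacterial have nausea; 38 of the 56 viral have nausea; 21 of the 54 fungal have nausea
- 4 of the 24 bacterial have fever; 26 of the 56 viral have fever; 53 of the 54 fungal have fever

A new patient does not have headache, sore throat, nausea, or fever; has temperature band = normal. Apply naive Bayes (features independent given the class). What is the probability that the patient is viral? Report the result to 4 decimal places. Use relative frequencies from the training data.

0.2401

bacterial: (24/134) × (10/24) × (7/24) × (21/24) × (18/24) × (20/24) ≈ 0.0119034
viral: (56/134) × (10/56) × (39/56) × (24/56) × (18/56) × (30/56) ≈ 0.00383542
fungal: (54/134) × (18/54) × (35/54) × (13/54) × (33/54) × (1/54) ≈ 0.000237202
P(viral | x) = 0.00383542 / 0.015976022 ≈ 0.2401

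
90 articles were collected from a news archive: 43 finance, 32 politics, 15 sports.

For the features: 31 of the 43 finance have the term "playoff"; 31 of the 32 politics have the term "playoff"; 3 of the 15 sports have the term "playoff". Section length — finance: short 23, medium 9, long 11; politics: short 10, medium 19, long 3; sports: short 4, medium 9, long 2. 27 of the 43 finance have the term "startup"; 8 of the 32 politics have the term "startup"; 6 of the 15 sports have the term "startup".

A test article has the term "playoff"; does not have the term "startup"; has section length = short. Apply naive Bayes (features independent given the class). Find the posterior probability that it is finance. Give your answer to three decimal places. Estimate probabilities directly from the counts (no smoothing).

0.443

finance: (43/90) × (31/43) × (23/43) × (16/43) ≈ 0.0685536
politics: (32/90) × (31/32) × (10/32) × (24/32) ≈ 0.0807292
sports: (15/90) × (3/15) × (4/15) × (9/15) ≈ 0.00533333
P(finance | x) = 0.0685536 / 0.15461613 ≈ 0.443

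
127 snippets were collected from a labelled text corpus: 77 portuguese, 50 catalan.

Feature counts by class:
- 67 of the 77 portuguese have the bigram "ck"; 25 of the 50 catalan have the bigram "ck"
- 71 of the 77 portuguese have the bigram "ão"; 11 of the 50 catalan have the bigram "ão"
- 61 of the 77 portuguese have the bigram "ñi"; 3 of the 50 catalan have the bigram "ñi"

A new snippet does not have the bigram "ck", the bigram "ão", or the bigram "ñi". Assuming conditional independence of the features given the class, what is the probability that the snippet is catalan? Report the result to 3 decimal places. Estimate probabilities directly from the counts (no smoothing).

0.991

portuguese: (77/127) × (10/77) × (6/77) × (16/77) ≈ 0.00127493
catalan: (50/127) × (25/50) × (39/50) × (47/50) ≈ 0.144331
P(catalan | x) = 0.144331 / 0.14560593 ≈ 0.991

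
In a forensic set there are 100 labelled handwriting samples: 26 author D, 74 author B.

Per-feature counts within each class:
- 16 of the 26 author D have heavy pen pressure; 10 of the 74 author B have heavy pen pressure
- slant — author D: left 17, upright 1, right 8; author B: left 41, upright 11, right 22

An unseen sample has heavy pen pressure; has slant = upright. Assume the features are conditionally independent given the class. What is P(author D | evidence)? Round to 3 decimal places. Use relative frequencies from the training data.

0.293

author D: (26/100) × (16/26) × (1/26) ≈ 0.00615385
author B: (74/100) × (10/74) × (11/74) ≈ 0.0148649
P(author D | x) = 0.00615385 / 0.02101875 ≈ 0.293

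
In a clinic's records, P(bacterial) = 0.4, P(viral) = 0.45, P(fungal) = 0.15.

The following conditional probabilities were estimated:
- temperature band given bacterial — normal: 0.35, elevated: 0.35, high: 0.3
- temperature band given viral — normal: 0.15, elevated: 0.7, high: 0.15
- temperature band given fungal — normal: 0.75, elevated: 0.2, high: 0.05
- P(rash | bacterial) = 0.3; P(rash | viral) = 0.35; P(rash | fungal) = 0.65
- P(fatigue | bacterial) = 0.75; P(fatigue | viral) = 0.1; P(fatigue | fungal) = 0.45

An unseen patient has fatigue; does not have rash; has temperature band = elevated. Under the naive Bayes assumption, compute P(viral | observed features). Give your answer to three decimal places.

bacterial: 0.4 × 0.35 × (1−0.3) × 0.75 = 0.0735
viral: 0.45 × 0.7 × (1−0.35) × 0.1 = 0.020475
fungal: 0.15 × 0.2 × (1−0.65) × 0.45 = 0.004725
P(viral | x) = 0.020475 / 0.0987 ≈ 0.207

0.207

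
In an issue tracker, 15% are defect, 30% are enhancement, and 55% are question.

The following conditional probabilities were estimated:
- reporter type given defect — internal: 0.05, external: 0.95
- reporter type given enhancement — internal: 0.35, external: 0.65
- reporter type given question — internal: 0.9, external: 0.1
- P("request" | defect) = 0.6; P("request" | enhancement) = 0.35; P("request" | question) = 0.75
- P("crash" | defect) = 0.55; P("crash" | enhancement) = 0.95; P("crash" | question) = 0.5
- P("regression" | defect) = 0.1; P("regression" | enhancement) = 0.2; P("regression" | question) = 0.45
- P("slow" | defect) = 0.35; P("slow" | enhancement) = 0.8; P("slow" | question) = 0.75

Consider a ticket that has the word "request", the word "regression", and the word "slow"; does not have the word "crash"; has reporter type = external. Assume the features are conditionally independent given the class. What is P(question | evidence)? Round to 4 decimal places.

0.7862

defect: 0.15 × 0.95 × 0.6 × (1−0.55) × 0.1 × 0.35 = 0.001346625
enhancement: 0.3 × 0.65 × 0.35 × (1−0.95) × 0.2 × 0.8 = 0.000546
question: 0.55 × 0.1 × 0.75 × (1−0.5) × 0.45 × 0.75 = 0.0069609375
P(question | x) = 0.0069609375 / 0.0088535625 ≈ 0.7862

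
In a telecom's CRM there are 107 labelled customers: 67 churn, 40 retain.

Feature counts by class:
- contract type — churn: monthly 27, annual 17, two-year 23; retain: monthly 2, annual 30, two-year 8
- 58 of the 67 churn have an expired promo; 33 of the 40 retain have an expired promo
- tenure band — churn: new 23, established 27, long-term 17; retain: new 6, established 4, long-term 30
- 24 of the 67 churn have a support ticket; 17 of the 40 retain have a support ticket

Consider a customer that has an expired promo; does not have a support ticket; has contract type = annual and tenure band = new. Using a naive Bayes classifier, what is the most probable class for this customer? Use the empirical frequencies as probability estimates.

churn: (67/107) × (17/67) × (58/67) × (23/67) × (43/67) ≈ 0.0303016
retain: (40/107) × (30/40) × (33/40) × (6/40) × (23/40) ≈ 0.0199504
Highest score → churn.

churn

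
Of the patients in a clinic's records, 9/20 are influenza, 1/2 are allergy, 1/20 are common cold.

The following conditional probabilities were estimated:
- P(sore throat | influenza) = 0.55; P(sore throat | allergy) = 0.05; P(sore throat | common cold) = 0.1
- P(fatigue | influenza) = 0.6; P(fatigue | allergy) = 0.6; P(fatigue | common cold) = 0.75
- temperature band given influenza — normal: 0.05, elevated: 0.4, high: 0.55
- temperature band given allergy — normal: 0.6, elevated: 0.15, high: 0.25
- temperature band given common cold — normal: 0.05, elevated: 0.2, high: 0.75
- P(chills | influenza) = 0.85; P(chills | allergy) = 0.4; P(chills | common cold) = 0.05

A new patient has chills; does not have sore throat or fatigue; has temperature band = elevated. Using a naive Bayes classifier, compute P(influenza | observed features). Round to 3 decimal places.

0.705

influenza: 0.45 × (1−0.55) × (1−0.6) × 0.4 × 0.85 = 0.02754
allergy: 0.5 × (1−0.05) × (1−0.6) × 0.15 × 0.4 = 0.0114
common cold: 0.05 × (1−0.1) × (1−0.75) × 0.2 × 0.05 = 0.0001125
P(influenza | x) = 0.02754 / 0.0390525 ≈ 0.705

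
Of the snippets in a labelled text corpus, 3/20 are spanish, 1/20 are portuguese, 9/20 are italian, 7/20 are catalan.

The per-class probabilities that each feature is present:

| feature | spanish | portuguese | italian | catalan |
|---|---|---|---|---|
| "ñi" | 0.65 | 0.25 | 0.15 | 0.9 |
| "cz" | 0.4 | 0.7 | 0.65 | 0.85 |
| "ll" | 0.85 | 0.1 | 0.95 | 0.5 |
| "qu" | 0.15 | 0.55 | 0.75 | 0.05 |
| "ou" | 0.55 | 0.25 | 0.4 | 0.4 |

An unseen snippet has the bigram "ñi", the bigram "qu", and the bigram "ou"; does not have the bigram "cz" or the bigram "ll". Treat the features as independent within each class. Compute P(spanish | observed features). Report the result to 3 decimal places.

spanish: 0.15 × 0.65 × (1−0.4) × (1−0.85) × 0.15 × 0.55 = 0.0007239375
portuguese: 0.05 × 0.25 × (1−0.7) × (1−0.1) × 0.55 × 0.25 = 0.0004640625
italian: 0.45 × 0.15 × (1−0.65) × (1−0.95) × 0.75 × 0.4 = 0.000354375
catalan: 0.35 × 0.9 × (1−0.85) × (1−0.5) × 0.05 × 0.4 = 0.0004725
P(spanish | x) = 0.0007239375 / 0.002014875 ≈ 0.359

0.359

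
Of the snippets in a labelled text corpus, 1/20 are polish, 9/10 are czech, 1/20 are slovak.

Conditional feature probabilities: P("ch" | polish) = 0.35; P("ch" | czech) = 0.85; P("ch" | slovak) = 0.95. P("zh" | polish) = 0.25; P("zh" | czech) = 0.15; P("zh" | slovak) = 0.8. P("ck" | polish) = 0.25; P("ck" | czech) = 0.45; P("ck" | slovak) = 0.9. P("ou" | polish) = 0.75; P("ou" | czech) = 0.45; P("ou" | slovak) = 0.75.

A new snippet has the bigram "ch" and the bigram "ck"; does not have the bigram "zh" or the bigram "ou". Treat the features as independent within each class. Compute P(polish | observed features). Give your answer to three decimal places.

0.005

polish: 0.05 × 0.35 × (1−0.25) × 0.25 × (1−0.75) = 0.0008203125
czech: 0.9 × 0.85 × (1−0.15) × 0.45 × (1−0.45) = 0.160936875
slovak: 0.05 × 0.95 × (1−0.8) × 0.9 × (1−0.75) = 0.0021375
P(polish | x) = 0.0008203125 / 0.1638946875 ≈ 0.005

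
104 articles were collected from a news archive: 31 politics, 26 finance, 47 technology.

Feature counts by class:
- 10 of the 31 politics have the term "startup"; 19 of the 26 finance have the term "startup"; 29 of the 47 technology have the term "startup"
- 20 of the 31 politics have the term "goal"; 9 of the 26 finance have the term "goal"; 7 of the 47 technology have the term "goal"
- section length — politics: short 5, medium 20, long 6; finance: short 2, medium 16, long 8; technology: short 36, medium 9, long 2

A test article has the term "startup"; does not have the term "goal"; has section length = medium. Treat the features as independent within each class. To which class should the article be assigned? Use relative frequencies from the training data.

finance

politics: (31/104) × (10/31) × (11/31) × (20/31) ≈ 0.0220123
finance: (26/104) × (19/26) × (17/26) × (16/26) ≈ 0.0735093
technology: (47/104) × (29/47) × (40/47) × (9/47) ≈ 0.0454435
Highest score → finance.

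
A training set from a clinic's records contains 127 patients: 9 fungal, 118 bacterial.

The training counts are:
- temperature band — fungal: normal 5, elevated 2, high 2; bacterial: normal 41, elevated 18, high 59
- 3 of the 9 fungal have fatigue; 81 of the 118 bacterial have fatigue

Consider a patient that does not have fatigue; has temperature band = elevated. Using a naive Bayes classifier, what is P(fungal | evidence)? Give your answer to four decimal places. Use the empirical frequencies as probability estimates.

0.1911

fungal: (9/127) × (2/9) × (6/9) ≈ 0.0104987
bacterial: (118/127) × (18/118) × (37/118) ≈ 0.0444415
P(fungal | x) = 0.0104987 / 0.0549402 ≈ 0.1911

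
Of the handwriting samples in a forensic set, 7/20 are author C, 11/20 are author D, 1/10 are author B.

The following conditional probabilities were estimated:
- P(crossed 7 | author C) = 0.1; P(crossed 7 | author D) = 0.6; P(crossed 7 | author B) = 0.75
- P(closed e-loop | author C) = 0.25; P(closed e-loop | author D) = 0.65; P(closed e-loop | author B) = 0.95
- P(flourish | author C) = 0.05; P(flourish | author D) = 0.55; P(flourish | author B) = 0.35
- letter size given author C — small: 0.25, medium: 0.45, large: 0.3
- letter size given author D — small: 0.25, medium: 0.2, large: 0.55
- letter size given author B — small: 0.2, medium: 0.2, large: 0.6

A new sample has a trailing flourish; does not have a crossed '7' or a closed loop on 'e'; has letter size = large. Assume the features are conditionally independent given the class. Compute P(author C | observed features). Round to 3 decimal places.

author C: 0.35 × (1−0.1) × (1−0.25) × 0.05 × 0.3 = 0.00354375
author D: 0.55 × (1−0.6) × (1−0.65) × 0.55 × 0.55 = 0.0232925
author B: 0.1 × (1−0.75) × (1−0.95) × 0.35 × 0.6 = 0.0002625
P(author C | x) = 0.00354375 / 0.02709875 ≈ 0.131

0.131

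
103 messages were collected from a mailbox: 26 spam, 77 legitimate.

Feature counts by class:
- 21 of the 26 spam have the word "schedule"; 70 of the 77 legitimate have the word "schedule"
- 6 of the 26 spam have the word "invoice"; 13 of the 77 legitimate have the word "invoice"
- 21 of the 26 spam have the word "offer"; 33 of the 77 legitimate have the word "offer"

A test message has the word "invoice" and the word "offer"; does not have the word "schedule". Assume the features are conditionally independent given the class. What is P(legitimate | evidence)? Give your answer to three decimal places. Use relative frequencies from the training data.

0.352

spam: (26/103) × (5/26) × (6/26) × (21/26) ≈ 0.00904808
legitimate: (77/103) × (7/77) × (13/77) × (33/77) ≈ 0.00491741
P(legitimate | x) = 0.00491741 / 0.01396549 ≈ 0.352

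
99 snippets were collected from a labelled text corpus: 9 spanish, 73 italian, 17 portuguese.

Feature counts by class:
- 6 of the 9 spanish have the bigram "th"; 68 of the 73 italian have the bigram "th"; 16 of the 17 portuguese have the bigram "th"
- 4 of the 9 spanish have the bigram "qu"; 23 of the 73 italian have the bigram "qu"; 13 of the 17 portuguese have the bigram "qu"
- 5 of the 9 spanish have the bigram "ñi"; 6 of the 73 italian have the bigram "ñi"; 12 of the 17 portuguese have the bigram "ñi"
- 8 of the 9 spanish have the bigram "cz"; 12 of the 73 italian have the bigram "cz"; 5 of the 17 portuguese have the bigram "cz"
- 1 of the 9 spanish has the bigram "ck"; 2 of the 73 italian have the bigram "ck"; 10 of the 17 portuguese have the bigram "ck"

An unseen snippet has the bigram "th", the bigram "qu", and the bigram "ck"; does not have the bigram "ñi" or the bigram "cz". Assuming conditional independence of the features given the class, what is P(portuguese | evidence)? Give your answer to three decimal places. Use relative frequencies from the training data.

spanish: (9/99) × (6/9) × (4/9) × (4/9) × (1/9) × (1/9) ≈ 0.000147797
italian: (73/99) × (68/73) × (23/73) × (67/73) × (61/73) × (2/73) ≈ 0.00454721
portuguese: (17/99) × (16/17) × (13/17) × (5/17) × (12/17) × (10/17) ≈ 0.0150933
P(portuguese | x) = 0.0150933 / 0.019788307 ≈ 0.763

0.763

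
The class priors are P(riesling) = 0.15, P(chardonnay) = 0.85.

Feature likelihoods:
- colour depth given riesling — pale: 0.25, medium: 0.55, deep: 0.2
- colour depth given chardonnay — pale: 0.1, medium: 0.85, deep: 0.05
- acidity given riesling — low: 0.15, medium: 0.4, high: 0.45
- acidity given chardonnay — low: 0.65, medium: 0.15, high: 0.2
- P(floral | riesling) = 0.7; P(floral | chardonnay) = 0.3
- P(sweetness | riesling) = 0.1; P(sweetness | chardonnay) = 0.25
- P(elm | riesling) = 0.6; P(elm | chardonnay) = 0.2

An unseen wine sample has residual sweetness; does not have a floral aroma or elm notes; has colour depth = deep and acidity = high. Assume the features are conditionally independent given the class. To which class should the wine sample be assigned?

riesling: 0.15 × 0.2 × 0.45 × (1−0.7) × 0.1 × (1−0.6) = 0.000162
chardonnay: 0.85 × 0.05 × 0.2 × (1−0.3) × 0.25 × (1−0.2) = 0.00119
Highest score → chardonnay.

chardonnay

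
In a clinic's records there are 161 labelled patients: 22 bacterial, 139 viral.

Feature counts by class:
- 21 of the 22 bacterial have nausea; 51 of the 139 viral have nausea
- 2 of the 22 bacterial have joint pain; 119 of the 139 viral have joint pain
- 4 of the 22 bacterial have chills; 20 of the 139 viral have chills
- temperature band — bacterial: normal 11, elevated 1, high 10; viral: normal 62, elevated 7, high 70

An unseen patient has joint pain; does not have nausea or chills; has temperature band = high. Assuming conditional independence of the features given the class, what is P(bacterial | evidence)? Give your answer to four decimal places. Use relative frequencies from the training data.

bacterial: (22/161) × (1/22) × (2/22) × (18/22) × (10/22) ≈ 0.000209995
viral: (139/161) × (88/139) × (119/139) × (119/139) × (70/139) ≈ 0.201746
P(bacterial | x) = 0.000209995 / 0.201955995 ≈ 0.0010

0.0010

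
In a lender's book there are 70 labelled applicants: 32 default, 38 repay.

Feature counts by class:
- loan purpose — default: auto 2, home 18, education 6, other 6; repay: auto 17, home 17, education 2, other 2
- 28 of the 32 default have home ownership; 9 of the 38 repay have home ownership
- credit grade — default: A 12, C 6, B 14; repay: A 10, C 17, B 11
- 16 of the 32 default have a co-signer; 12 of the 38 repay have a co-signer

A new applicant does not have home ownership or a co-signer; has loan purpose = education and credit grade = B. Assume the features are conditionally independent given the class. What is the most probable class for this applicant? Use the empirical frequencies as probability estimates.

repay

default: (32/70) × (6/32) × (4/32) × (14/32) × (16/32) = 0.00234375
repay: (38/70) × (2/38) × (29/38) × (11/38) × (26/38) ≈ 0.00431862
Highest score → repay.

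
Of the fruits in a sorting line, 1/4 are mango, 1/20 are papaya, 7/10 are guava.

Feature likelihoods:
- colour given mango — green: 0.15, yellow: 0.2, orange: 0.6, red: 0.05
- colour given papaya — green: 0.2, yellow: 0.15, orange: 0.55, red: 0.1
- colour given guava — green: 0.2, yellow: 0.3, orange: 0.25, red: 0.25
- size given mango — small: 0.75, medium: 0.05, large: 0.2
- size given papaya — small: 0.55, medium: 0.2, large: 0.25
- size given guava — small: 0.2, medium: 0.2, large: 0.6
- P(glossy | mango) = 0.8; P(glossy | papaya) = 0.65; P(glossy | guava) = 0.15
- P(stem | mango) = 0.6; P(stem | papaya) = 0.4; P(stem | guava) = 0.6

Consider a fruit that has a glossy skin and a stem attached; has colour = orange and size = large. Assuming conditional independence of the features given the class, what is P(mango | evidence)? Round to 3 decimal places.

mango: 0.25 × 0.6 × 0.2 × 0.8 × 0.6 = 0.0144
papaya: 0.05 × 0.55 × 0.25 × 0.65 × 0.4 = 0.0017875
guava: 0.7 × 0.25 × 0.6 × 0.15 × 0.6 = 0.00945
P(mango | x) = 0.0144 / 0.0256375 ≈ 0.562

0.562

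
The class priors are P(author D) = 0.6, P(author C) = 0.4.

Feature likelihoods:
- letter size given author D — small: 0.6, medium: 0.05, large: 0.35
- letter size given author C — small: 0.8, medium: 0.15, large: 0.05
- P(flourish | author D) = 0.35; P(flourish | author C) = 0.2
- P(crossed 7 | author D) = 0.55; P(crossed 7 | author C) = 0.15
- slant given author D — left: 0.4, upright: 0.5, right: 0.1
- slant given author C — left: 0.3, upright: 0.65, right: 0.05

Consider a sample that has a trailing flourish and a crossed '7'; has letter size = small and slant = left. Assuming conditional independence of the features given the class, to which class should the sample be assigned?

author D: 0.6 × 0.6 × 0.35 × 0.55 × 0.4 = 0.02772
author C: 0.4 × 0.8 × 0.2 × 0.15 × 0.3 = 0.00288
Highest score → author D.

author D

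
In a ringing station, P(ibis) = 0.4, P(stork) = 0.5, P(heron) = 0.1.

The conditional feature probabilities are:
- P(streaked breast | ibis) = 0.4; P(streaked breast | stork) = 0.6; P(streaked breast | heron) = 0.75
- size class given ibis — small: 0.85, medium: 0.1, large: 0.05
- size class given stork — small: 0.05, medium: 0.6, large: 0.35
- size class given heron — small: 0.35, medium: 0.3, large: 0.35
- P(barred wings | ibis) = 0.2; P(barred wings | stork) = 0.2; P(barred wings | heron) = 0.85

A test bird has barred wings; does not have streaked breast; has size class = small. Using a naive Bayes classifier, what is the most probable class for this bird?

ibis: 0.4 × (1−0.4) × 0.85 × 0.2 = 0.0408
stork: 0.5 × (1−0.6) × 0.05 × 0.2 = 0.002
heron: 0.1 × (1−0.75) × 0.35 × 0.85 = 0.0074375
Highest score → ibis.

ibis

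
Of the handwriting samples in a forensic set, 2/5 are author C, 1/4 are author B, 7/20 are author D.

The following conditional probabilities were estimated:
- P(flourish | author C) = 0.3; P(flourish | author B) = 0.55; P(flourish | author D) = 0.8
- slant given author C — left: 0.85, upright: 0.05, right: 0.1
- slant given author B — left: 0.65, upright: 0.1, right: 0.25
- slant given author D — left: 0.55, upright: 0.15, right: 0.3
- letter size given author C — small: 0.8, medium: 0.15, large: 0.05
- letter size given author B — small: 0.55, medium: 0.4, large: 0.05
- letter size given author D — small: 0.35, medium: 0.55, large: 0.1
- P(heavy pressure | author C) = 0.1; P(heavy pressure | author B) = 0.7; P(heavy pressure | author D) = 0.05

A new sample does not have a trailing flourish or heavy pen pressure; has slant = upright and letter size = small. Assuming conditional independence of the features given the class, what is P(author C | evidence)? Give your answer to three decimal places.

0.653

author C: 0.4 × (1−0.3) × 0.05 × 0.8 × (1−0.1) = 0.01008
author B: 0.25 × (1−0.55) × 0.1 × 0.55 × (1−0.7) = 0.00185625
author D: 0.35 × (1−0.8) × 0.15 × 0.35 × (1−0.05) = 0.00349125
P(author C | x) = 0.01008 / 0.0154275 ≈ 0.653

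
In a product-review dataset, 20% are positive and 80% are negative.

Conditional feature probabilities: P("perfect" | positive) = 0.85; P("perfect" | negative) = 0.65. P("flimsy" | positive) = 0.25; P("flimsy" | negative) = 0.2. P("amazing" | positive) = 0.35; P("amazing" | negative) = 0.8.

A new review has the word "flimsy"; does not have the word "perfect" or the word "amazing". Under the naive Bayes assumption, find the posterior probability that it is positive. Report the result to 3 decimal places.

positive: 0.2 × (1−0.85) × 0.25 × (1−0.35) = 0.004875
negative: 0.8 × (1−0.65) × 0.2 × (1−0.8) = 0.0112
P(positive | x) = 0.004875 / 0.016075 ≈ 0.303

0.303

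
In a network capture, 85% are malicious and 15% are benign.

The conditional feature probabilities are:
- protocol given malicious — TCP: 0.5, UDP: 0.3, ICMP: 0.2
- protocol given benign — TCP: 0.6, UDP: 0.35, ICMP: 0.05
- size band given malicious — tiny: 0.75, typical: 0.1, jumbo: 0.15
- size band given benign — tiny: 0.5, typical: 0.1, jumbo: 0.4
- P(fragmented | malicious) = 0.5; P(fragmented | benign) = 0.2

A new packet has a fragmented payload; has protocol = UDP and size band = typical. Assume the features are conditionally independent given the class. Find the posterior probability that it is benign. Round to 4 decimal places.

malicious: 0.85 × 0.3 × 0.1 × 0.5 = 0.01275
benign: 0.15 × 0.35 × 0.1 × 0.2 = 0.00105
P(benign | x) = 0.00105 / 0.0138 ≈ 0.0761

0.0761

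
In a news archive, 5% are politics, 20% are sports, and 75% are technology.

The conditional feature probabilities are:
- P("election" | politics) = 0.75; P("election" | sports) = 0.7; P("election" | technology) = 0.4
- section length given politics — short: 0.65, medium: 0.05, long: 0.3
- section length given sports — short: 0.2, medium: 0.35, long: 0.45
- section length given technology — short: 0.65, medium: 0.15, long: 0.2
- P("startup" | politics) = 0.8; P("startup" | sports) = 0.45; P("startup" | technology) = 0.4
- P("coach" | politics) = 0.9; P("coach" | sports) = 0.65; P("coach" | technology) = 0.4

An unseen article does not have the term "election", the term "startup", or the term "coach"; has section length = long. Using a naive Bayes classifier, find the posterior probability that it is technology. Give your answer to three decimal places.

0.860

politics: 0.05 × (1−0.75) × 0.3 × (1−0.8) × (1−0.9) = 0.000075
sports: 0.2 × (1−0.7) × 0.45 × (1−0.45) × (1−0.65) = 0.0051975
technology: 0.75 × (1−0.4) × 0.2 × (1−0.4) × (1−0.4) = 0.0324
P(technology | x) = 0.0324 / 0.0376725 ≈ 0.860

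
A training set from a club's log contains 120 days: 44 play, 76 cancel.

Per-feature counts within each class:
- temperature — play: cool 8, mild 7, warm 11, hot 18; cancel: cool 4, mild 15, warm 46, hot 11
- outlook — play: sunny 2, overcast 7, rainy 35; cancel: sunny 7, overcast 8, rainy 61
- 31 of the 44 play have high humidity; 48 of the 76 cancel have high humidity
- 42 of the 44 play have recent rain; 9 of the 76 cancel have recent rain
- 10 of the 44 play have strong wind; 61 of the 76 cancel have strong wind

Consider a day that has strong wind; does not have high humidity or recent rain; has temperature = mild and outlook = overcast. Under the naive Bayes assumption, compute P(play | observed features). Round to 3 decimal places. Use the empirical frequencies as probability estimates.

0.008

play: (44/120) × (7/44) × (7/44) × (13/44) × (2/44) × (10/44) ≈ 0.0000283255
cancel: (76/120) × (15/76) × (8/76) × (28/76) × (67/76) × (61/76) ≈ 0.00343011
P(play | x) = 0.0000283255 / 0.0034584355 ≈ 0.008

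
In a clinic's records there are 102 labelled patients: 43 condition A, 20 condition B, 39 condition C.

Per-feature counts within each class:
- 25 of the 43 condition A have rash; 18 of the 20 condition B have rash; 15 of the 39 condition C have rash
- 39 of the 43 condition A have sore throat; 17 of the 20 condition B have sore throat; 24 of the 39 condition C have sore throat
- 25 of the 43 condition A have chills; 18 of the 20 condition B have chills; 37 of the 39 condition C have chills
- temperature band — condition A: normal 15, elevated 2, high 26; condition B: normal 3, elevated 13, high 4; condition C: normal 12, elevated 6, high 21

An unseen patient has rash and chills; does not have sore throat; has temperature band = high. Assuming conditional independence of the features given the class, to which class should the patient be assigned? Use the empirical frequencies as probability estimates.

condition C

condition A: (43/102) × (25/43) × (4/43) × (25/43) × (26/43) ≈ 0.00801508
condition B: (20/102) × (18/20) × (3/20) × (18/20) × (4/20) ≈ 0.00476471
condition C: (39/102) × (15/39) × (15/39) × (37/39) × (21/39) ≈ 0.0288941
Highest score → condition C.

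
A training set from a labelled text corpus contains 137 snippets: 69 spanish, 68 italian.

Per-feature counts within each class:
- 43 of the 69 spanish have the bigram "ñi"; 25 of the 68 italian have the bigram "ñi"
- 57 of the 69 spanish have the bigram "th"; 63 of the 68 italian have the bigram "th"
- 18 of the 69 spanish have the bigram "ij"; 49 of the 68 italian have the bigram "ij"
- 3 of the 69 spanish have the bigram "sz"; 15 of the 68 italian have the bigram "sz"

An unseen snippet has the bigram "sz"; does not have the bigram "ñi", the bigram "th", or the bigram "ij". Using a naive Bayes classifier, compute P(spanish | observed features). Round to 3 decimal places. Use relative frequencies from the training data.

spanish: (69/137) × (26/69) × (12/69) × (51/69) × (3/69) ≈ 0.00106066
italian: (68/137) × (43/68) × (5/68) × (19/68) × (15/68) ≈ 0.00142245
P(spanish | x) = 0.00106066 / 0.00248311 ≈ 0.427

0.427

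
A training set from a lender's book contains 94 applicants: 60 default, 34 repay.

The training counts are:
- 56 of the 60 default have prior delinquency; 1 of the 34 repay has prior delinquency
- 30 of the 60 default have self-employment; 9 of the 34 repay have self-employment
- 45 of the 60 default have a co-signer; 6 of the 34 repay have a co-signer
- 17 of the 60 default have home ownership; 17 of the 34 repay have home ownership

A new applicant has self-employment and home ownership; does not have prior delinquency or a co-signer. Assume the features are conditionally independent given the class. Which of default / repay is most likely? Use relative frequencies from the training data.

default: (60/94) × (4/60) × (30/60) × (15/60) × (17/60) ≈ 0.00150709
repay: (34/94) × (33/34) × (9/34) × (28/34) × (17/34) ≈ 0.0382647
Highest score → repay.

repay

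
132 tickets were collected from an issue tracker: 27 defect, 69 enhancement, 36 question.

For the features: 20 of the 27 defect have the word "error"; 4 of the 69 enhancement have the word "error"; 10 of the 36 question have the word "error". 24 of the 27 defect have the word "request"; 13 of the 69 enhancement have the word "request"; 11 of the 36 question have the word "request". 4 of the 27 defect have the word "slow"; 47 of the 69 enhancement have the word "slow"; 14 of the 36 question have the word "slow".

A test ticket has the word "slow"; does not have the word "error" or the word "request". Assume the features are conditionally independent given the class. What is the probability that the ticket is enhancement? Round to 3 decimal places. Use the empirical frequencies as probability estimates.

0.834

defect: (27/132) × (7/27) × (3/27) × (4/27) ≈ 0.000872927
enhancement: (69/132) × (65/69) × (56/69) × (47/69) ≈ 0.272224
question: (36/132) × (26/36) × (25/36) × (14/36) ≈ 0.053194
P(enhancement | x) = 0.272224 / 0.326290927 ≈ 0.834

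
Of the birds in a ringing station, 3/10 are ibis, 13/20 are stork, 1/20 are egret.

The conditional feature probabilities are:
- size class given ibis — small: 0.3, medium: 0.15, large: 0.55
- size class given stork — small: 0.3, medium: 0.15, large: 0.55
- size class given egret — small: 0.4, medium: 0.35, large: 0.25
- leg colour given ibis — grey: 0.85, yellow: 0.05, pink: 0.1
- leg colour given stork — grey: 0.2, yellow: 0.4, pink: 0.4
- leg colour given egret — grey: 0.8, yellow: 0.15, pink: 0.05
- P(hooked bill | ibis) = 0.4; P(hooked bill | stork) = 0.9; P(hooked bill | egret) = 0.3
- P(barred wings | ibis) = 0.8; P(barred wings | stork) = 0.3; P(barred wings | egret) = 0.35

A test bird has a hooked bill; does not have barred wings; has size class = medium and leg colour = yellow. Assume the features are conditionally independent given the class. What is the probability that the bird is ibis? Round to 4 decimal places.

ibis: 0.3 × 0.15 × 0.05 × 0.4 × (1−0.8) = 0.00018
stork: 0.65 × 0.15 × 0.4 × 0.9 × (1−0.3) = 0.02457
egret: 0.05 × 0.35 × 0.15 × 0.3 × (1−0.35) = 0.000511875
P(ibis | x) = 0.00018 / 0.025261875 ≈ 0.0071

0.0071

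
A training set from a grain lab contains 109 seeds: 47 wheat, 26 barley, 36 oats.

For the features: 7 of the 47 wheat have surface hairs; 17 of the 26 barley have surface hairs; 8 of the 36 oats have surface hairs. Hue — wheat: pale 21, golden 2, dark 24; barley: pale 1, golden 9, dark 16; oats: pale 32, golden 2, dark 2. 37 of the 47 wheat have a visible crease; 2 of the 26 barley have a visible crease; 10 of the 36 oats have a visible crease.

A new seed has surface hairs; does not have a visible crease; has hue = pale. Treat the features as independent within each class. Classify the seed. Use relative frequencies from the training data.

oats

wheat: (47/109) × (7/47) × (21/47) × (10/47) ≈ 0.00610513
barley: (26/109) × (17/26) × (1/26) × (24/26) ≈ 0.00553716
oats: (36/109) × (8/36) × (32/36) × (26/36) ≈ 0.0471175
Highest score → oats.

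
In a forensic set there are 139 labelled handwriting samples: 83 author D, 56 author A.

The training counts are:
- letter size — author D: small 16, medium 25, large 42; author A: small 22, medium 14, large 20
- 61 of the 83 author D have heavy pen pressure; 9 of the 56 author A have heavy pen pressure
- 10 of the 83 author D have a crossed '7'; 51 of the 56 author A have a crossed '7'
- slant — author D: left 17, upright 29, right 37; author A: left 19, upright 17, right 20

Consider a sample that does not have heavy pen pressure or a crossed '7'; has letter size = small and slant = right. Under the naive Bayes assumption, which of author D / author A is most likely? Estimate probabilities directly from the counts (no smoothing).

author D: (83/139) × (16/83) × (22/83) × (73/83) × (37/83) ≈ 0.0119624
author A: (56/139) × (22/56) × (47/56) × (5/56) × (20/56) ≈ 0.00423586
Highest score → author D.

author D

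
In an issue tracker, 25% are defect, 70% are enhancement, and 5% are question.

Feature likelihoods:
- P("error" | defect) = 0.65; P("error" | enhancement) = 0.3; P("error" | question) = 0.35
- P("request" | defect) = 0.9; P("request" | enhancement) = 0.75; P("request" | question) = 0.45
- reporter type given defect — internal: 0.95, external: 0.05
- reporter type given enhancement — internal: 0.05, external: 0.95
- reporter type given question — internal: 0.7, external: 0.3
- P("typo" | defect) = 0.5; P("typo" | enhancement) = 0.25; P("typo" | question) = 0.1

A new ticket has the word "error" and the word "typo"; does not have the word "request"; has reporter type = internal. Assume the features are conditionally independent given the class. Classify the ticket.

defect: 0.25 × 0.65 × (1−0.9) × 0.95 × 0.5 = 0.00771875
enhancement: 0.7 × 0.3 × (1−0.75) × 0.05 × 0.25 = 0.00065625
question: 0.05 × 0.35 × (1−0.45) × 0.7 × 0.1 = 0.00067375
Highest score → defect.

defect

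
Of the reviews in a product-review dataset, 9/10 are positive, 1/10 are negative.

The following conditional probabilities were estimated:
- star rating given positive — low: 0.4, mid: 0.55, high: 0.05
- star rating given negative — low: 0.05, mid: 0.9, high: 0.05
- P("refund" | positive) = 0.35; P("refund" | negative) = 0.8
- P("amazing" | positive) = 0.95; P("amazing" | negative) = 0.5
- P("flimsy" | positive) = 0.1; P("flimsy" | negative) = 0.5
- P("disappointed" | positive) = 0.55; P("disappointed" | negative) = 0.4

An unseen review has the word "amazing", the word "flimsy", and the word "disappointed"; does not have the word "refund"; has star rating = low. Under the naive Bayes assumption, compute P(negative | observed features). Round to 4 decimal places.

positive: 0.9 × 0.4 × (1−0.35) × 0.95 × 0.1 × 0.55 = 0.0122265
negative: 0.1 × 0.05 × (1−0.8) × 0.5 × 0.5 × 0.4 = 0.0001
P(negative | x) = 0.0001 / 0.0123265 ≈ 0.0081

0.0081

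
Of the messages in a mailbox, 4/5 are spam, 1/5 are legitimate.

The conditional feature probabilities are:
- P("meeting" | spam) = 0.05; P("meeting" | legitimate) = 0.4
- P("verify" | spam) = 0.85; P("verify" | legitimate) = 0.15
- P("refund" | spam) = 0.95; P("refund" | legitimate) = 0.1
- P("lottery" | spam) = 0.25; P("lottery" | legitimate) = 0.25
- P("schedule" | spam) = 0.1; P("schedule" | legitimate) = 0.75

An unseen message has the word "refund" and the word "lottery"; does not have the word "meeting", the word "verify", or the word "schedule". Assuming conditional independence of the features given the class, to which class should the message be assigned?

spam: 0.8 × (1−0.05) × (1−0.85) × 0.95 × 0.25 × (1−0.1) = 0.0243675
legitimate: 0.2 × (1−0.4) × (1−0.15) × 0.1 × 0.25 × (1−0.75) = 0.0006375
Highest score → spam.

spam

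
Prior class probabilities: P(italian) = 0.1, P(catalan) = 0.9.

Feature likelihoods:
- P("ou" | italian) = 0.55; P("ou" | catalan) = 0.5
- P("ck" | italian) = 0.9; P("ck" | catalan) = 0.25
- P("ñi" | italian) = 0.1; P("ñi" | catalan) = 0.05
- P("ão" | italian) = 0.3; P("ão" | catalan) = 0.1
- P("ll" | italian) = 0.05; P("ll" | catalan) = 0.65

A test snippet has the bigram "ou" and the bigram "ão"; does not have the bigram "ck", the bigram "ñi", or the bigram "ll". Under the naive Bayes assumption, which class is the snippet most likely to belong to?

italian: 0.1 × 0.55 × (1−0.9) × (1−0.1) × 0.3 × (1−0.05) = 0.00141075
catalan: 0.9 × 0.5 × (1−0.25) × (1−0.05) × 0.1 × (1−0.65) = 0.011221875
Highest score → catalan.

catalan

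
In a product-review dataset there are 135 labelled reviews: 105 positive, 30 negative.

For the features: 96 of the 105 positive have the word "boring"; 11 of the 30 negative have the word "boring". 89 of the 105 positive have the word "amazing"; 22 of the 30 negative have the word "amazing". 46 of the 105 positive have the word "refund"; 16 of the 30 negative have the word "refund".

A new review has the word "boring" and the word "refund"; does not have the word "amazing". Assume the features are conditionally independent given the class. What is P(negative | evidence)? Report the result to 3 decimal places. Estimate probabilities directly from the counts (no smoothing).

positive: (105/135) × (96/105) × (16/105) × (46/105) ≈ 0.0474719
negative: (30/135) × (11/30) × (8/30) × (16/30) ≈ 0.0115885
P(negative | x) = 0.0115885 / 0.0590604 ≈ 0.196

0.196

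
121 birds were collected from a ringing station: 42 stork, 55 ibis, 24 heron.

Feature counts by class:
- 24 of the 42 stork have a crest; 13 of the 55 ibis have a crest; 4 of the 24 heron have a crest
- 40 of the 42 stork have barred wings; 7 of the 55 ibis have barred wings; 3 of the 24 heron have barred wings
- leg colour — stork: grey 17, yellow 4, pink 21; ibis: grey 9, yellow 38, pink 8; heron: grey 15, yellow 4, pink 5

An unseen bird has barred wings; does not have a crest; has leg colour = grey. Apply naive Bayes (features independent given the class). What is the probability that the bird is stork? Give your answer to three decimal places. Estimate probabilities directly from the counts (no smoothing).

stork: (42/121) × (18/42) × (40/42) × (17/42) ≈ 0.0573453
ibis: (55/121) × (42/55) × (7/55) × (9/55) ≈ 0.00722901
heron: (24/121) × (20/24) × (3/24) × (15/24) ≈ 0.0129132
P(stork | x) = 0.0573453 / 0.07748751 ≈ 0.740

0.740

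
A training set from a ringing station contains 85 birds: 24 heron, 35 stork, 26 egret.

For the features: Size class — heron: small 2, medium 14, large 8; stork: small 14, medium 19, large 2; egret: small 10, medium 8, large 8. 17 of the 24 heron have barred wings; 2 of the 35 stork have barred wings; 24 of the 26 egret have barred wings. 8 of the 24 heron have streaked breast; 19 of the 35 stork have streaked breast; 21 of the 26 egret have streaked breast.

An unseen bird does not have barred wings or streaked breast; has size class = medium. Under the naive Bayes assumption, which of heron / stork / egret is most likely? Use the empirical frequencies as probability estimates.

stork

heron: (24/85) × (14/24) × (7/24) × (16/24) ≈ 0.0320261
stork: (35/85) × (19/35) × (33/35) × (16/35) ≈ 0.0963457
egret: (26/85) × (8/26) × (2/26) × (5/26) ≈ 0.00139227
Highest score → stork.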